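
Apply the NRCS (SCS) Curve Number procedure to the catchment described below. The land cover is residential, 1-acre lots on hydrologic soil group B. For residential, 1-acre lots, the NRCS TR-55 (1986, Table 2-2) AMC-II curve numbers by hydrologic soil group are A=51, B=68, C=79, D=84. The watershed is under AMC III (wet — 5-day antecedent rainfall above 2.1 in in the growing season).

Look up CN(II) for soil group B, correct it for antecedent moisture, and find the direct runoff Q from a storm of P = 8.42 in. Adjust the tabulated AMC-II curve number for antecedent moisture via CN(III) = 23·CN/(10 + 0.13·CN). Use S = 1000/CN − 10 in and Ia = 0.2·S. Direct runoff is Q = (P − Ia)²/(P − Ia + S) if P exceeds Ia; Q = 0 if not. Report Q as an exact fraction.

NRCS table: residential, 1-acre lots, soil group B → CN(II) = 68
CN(III) from CN(II)=68: (23·68)/(10 + 0.13·68) = 39100/471 ≈ 83.015
S = 1000/(39100/471) − 10 = 800/391 in ≈ 2.046 in
Initial abstraction Ia = S/5 = (800/391)/5 = 160/391 ≈ 0.409 in
Excess rainfall: 8.420 − 0.409 = 8.011 in; P > Ia so Q > 0
Runoff Q = (P−Ia)²/(P−Ia+S) = (8.011)²/(8.011+2.046) = 24527005321/3843745050 ≈ 6.381 in

Q = 24527005321/3843745050 in ≈ 6.381 in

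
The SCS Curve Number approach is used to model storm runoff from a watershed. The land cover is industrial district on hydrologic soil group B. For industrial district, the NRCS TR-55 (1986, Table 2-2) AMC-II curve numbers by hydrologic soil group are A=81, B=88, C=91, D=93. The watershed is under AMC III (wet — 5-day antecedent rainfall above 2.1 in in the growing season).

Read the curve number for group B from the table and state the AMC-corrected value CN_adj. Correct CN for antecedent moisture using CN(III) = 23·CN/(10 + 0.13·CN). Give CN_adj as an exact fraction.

CN_adj = 6325/67 ≈ 94.403

NRCS table: industrial district, soil group B → CN(II) = 88
Wet (AMC III): CN(III) = 23·88/(10 + 0.13·88) = 2024/(536/25) = 6325/67 ≈ 94.403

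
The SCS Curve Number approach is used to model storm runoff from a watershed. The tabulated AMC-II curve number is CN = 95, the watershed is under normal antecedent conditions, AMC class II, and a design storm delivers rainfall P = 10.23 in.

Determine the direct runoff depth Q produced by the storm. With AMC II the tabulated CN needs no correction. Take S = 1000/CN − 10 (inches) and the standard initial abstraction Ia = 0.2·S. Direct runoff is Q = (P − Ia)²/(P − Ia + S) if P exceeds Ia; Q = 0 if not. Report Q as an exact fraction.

Average conditions: CN = 95 (no AMC adjustment).
Retention S: 1000/CN − 10 with CN=95.000 → S = 10/19 ≈ 0.526 in
Initial abstraction Ia = S/5 = (10/19)/5 = 2/19 ≈ 0.105 in
P − Ia = 10.230 − 0.105 = 19237/1900 ≈ 10.125 in (> 0, runoff occurs)
Runoff Q = (P−Ia)²/(P−Ia+S) = (10.125)²/(10.125+0.526) = 370062169/38450300 ≈ 9.624 in

Q = 370062169/38450300 in ≈ 9.624 in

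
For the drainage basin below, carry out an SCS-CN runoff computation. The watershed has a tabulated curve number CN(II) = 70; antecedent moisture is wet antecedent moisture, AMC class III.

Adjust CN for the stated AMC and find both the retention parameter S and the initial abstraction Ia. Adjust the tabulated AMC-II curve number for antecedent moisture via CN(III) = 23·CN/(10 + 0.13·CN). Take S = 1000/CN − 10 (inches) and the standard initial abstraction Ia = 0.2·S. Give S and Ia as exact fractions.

Adjust CN=70 to AMC III: 23·70/(10 + 0.13·70) → 1610 ÷ (191/10) = 16100/191 ≈ 84.293
Max retention: S = 1000/(16100/191) − 10 = 300/161 in (≈ 1.863 in)
Ia = 0.2S: 0.2·1.863 = 0.373 in (exactly 60/161)

S = 300/161 in ≈ 1.863 in; Ia = 60/161 in ≈ 0.373 in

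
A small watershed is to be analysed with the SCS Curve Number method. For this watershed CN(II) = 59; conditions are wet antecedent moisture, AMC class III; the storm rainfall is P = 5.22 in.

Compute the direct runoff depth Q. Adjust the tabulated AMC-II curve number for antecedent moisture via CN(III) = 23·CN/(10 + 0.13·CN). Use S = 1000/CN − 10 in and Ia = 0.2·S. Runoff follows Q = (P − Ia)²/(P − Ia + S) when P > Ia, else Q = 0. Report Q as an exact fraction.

Q = 98079833329/35158309450 in ≈ 2.790 in

Adjust CN=59 to AMC III: 23·59/(10 + 0.13·59) → 1357 ÷ (1767/100) = 135700/1767 ≈ 76.797
Retention S: 1000/CN − 10 with CN=76.797 → S = 4100/1357 ≈ 3.021 in
Initial abstraction Ia = S/5 = (4100/1357)/5 = 820/1357 ≈ 0.604 in
Excess rainfall: 5.220 − 0.604 = 4.616 in; P > Ia so Q > 0
Q: (313177/67850)² ÷ (518177/67850) = 98079833329/35158309450 in (≈ 2.790 in)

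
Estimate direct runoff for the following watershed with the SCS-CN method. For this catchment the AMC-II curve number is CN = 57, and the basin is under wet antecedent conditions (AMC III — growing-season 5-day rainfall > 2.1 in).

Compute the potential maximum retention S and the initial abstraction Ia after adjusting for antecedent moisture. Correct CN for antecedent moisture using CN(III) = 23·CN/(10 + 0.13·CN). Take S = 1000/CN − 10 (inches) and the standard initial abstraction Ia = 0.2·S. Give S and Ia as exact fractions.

S = 4300/1311 in ≈ 3.280 in; Ia = 860/1311 in ≈ 0.656 in

Wet (AMC III): CN(III) = 23·57/(10 + 0.13·57) = 1311/(1741/100) = 131100/1741 ≈ 75.302
Max retention: S = 1000/(131100/1741) − 10 = 4300/1311 in (≈ 3.280 in)
Initial abstraction Ia = S/5 = (4300/1311)/5 = 860/1311 ≈ 0.656 in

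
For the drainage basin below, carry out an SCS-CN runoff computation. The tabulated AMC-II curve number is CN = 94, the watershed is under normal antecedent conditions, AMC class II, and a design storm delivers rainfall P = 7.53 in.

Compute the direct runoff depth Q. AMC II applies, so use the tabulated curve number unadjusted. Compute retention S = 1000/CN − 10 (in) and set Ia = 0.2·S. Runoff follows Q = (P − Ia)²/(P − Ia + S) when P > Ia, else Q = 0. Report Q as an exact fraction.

Average conditions: CN = 94 (no AMC adjustment).
Retention S: 1000/CN − 10 with CN=94.000 → S = 30/47 ≈ 0.638 in
Initial abstraction Ia = S/5 = (30/47)/5 = 6/47 ≈ 0.128 in
P − Ia = 7.530 − 0.128 = 34791/4700 ≈ 7.402 in (> 0, runoff occurs)
Runoff Q = (P−Ia)²/(P−Ia+S) = (7.402)²/(7.402+0.638) = 134490409/19735300 ≈ 6.815 in

Q = 134490409/19735300 in ≈ 6.815 in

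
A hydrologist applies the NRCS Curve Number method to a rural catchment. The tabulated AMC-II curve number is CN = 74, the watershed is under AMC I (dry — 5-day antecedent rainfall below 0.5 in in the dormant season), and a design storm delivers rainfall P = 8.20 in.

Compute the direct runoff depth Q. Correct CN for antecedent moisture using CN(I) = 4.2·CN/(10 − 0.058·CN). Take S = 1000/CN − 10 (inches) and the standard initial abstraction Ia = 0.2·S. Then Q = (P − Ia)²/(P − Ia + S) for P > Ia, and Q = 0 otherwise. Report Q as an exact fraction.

Q = 642977449/224774445 in ≈ 2.861 in

Dry (AMC I): CN(I) = 4.2·74/(10 − 0.058·74) = (1554/5)/(1427/250) = 77700/1427 ≈ 54.450
S = 1000/(77700/1427) − 10 = 6500/777 in ≈ 8.366 in
Initial abstraction Ia = S/5 = (6500/777)/5 = 1300/777 ≈ 1.673 in
P − Ia = 8.200 − 1.673 = 25357/3885 ≈ 6.527 in (> 0, runoff occurs)
Q = (25357/3885)²/((25357/3885) + 6500/777) = (642977449/15093225)/(57857/3885) = 642977449/224774445 in ≈ 2.861 in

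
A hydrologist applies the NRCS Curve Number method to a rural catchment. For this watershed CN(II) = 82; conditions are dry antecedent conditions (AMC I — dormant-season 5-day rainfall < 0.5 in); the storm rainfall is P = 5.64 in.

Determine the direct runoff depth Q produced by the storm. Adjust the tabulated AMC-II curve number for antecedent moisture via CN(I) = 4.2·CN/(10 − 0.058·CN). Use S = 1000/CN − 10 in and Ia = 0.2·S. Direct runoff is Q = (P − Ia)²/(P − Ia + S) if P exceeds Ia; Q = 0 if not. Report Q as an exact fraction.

Adjust CN=82 to AMC I: 4.2·82/(10 − 0.058·82) → (1722/5) ÷ (1311/250) = 28700/437 ≈ 65.675
S = 1000/(28700/437) − 10 = 1500/287 in ≈ 5.226 in
Ia = 0.2·(1500/287) = 300/287 in ≈ 1.045 in
Excess rainfall: 5.640 − 1.045 = 4.595 in; P > Ia so Q > 0
Q = (32967/7175)²/((32967/7175) + 1500/287) = (1086823089/51480625)/(70467/7175) = 362274363/168533575 in ≈ 2.150 in

Q = 362274363/168533575 in ≈ 2.150 in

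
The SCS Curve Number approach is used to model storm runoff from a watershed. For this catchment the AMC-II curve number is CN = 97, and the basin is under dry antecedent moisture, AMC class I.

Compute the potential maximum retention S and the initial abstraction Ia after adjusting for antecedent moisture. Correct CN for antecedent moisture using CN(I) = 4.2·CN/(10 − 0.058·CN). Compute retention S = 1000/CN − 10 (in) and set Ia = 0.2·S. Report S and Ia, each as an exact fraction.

Adjust CN=97 to AMC I: 4.2·97/(10 − 0.058·97) → (2037/5) ÷ (2187/500) = 67900/729 ≈ 93.141
Retention S: 1000/CN − 10 with CN=93.141 → S = 500/679 ≈ 0.736 in
Ia = 0.2·(500/679) = 100/679 in ≈ 0.147 in

S = 500/679 in ≈ 0.736 in; Ia = 100/679 in ≈ 0.147 in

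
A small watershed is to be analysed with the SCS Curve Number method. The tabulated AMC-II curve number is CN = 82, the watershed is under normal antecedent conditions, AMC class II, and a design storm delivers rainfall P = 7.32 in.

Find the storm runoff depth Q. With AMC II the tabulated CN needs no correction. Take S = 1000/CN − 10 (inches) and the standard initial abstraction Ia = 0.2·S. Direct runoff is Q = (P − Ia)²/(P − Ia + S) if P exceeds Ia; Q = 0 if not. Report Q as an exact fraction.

Average conditions: CN = 82 (no AMC adjustment).
S = 1000/82 − 10 = 90/41 in ≈ 2.195 in
Initial abstraction Ia = S/5 = (90/41)/5 = 18/41 ≈ 0.439 in
Since P=7.320 > Ia=0.439: effective rainfall P−Ia = 7053/1025 in
Q = (7053/1025)²/((7053/1025) + 90/41) = (49744809/1050625)/(9303/1025) = 16581603/3178525 in ≈ 5.217 in

Q = 16581603/3178525 in ≈ 5.217 in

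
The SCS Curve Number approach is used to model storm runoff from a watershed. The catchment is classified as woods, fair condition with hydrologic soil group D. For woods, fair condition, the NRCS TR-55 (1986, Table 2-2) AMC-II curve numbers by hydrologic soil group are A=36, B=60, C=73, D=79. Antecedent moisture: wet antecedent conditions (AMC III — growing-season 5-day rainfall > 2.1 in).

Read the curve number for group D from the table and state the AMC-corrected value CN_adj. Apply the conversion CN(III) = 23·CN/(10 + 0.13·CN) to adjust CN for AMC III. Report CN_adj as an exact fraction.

NRCS table: woods, fair condition, soil group D → CN(II) = 79
CN(III) from CN(II)=79: (23·79)/(10 + 0.13·79) = 181700/2027 ≈ 89.640

CN_adj = 181700/2027 ≈ 89.640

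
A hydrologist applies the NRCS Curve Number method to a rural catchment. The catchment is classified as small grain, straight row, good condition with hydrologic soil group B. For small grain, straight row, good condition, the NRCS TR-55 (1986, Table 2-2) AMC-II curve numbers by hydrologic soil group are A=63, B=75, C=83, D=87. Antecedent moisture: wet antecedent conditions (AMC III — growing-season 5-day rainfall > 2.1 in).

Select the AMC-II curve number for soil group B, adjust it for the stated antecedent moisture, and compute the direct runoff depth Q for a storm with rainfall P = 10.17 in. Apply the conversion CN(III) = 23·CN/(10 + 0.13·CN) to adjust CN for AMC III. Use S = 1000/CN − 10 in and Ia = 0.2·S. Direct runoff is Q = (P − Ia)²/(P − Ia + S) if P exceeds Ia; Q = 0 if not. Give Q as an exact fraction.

Q = 4647557929/539393700 in ≈ 8.616 in

NRCS table: small grain, straight row, good condition, soil group B → CN(II) = 75
Wet (AMC III): CN(III) = 23·75/(10 + 0.13·75) = 1725/(79/4) = 6900/79 ≈ 87.342
Retention S: 1000/CN − 10 with CN=87.342 → S = 100/69 ≈ 1.449 in
Ia = 0.2·(100/69) = 20/69 in ≈ 0.290 in
Since P=10.170 > Ia=0.290: effective rainfall P−Ia = 68173/6900 in
Runoff Q = (P−Ia)²/(P−Ia+S) = (9.880)²/(9.880+1.449) = 4647557929/539393700 ≈ 8.616 in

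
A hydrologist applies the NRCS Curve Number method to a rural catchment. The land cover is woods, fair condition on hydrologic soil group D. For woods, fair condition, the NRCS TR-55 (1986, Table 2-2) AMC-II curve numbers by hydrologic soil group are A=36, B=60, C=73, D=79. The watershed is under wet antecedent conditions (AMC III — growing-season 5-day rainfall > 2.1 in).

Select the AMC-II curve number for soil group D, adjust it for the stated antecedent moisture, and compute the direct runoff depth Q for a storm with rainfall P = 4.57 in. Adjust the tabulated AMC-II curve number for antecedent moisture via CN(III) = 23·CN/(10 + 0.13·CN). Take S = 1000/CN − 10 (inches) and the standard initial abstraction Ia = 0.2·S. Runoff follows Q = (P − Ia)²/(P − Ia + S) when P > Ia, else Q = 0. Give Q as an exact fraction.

NRCS table: woods, fair condition, soil group D → CN(II) = 79
Adjust CN=79 to AMC III: 23·79/(10 + 0.13·79) → 1817 ÷ (2027/100) = 181700/2027 ≈ 89.640
Retention S: 1000/CN − 10 with CN=89.640 → S = 2100/1817 ≈ 1.156 in
Ia = 0.2·(2100/1817) = 420/1817 in ≈ 0.231 in
Since P=4.570 > Ia=0.231: effective rainfall P−Ia = 788369/181700 in
Q: (788369/181700)² ÷ (998369/181700) = 621525680161/181403647300 in (≈ 3.426 in)

Q = 621525680161/181403647300 in ≈ 3.426 in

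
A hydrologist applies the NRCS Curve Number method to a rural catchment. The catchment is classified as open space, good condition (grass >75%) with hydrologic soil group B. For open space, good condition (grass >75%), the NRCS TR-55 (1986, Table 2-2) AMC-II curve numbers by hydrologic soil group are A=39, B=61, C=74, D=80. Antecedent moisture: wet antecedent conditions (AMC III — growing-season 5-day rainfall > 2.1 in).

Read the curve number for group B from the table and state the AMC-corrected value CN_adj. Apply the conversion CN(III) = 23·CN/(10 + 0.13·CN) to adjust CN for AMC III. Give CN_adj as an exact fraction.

NRCS table: open space, good condition (grass >75%), soil group B → CN(II) = 61
CN(III) from CN(II)=61: (23·61)/(10 + 0.13·61) = 140300/1793 ≈ 78.249

CN_adj = 140300/1793 ≈ 78.249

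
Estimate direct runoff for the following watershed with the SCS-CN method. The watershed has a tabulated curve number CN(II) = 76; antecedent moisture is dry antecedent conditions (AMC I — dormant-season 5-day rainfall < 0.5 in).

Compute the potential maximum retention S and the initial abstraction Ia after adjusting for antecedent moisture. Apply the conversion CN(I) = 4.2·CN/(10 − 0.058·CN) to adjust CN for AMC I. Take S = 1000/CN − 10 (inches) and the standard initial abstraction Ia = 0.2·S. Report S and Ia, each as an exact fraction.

S = 1000/133 in ≈ 7.519 in; Ia = 200/133 in ≈ 1.504 in

CN(I) from CN(II)=76: (4.2·76)/(10 − 0.058·76) = 13300/233 ≈ 57.082
S = 1000/(13300/233) − 10 = 1000/133 in ≈ 7.519 in
Ia = 0.2S: 0.2·7.519 = 1.504 in (exactly 200/133)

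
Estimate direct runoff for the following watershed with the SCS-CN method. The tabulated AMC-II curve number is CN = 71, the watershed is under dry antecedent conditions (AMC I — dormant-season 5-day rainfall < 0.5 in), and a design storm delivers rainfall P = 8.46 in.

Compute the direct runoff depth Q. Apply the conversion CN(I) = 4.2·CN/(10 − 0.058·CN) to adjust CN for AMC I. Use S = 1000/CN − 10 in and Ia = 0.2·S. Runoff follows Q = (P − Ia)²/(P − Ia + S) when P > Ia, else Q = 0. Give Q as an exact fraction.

Q = 235897690249/90257163150 in ≈ 2.614 in

CN(I) from CN(II)=71: (4.2·71)/(10 − 0.058·71) = 149100/2941 ≈ 50.697
Max retention: S = 1000/(149100/2941) − 10 = 14500/1491 in (≈ 9.725 in)
Ia = 0.2·(14500/1491) = 2900/1491 in ≈ 1.945 in
Since P=8.460 > Ia=1.945: effective rainfall P−Ia = 485693/74550 in
Q: (485693/74550)² ÷ (1210693/74550) = 235897690249/90257163150 in (≈ 2.614 in)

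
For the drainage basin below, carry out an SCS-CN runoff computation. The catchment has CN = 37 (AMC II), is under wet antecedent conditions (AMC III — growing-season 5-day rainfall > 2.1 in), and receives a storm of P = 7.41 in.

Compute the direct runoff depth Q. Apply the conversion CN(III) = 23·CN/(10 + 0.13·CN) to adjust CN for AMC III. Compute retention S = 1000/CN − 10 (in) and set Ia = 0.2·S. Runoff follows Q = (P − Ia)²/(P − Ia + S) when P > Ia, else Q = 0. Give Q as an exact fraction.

Q = 84870692427/32184564700 in ≈ 2.637 in

Adjust CN=37 to AMC III: 23·37/(10 + 0.13·37) → 851 ÷ (1481/100) = 85100/1481 ≈ 57.461
Max retention: S = 1000/(85100/1481) − 10 = 6300/851 in (≈ 7.403 in)
Initial abstraction Ia = S/5 = (6300/851)/5 = 1260/851 ≈ 1.481 in
P − Ia = 7.410 − 1.481 = 504591/85100 ≈ 5.929 in (> 0, runoff occurs)
Runoff Q = (P−Ia)²/(P−Ia+S) = (5.929)²/(5.929+7.403) = 84870692427/32184564700 ≈ 2.637 in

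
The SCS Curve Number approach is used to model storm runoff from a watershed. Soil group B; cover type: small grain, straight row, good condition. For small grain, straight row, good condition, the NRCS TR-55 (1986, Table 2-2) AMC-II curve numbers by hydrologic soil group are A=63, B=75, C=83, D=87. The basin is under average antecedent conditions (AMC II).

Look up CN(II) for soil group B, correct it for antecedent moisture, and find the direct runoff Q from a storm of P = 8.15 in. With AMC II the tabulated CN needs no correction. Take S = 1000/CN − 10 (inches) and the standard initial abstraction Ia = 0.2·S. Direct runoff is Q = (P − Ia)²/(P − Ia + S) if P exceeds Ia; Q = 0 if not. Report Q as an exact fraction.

NRCS table: small grain, straight row, good condition, soil group B → CN(II) = 75
CN(II) = 75; AMC II needs no correction.
S = 1000/75 − 10 = 10/3 in ≈ 3.333 in
Ia = 0.2S: 0.2·3.333 = 0.667 in (exactly 2/3)
Excess rainfall: 8.150 − 0.667 = 7.483 in; P > Ia so Q > 0
Q: (449/60)² ÷ (649/60) = 201601/38940 in (≈ 5.177 in)

Q = 201601/38940 in ≈ 5.177 in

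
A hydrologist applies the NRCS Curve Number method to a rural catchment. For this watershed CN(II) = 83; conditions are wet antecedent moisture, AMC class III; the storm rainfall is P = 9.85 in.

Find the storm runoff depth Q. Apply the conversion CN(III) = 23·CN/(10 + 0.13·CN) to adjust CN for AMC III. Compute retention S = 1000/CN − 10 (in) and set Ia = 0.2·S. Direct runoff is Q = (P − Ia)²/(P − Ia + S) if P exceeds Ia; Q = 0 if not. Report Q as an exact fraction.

Wet (AMC III): CN(III) = 23·83/(10 + 0.13·83) = 1909/(2079/100) = 190900/2079 ≈ 91.823
S = 1000/(190900/2079) − 10 = 1700/1909 in ≈ 0.891 in
Ia = 0.2·(1700/1909) = 340/1909 in ≈ 0.178 in
P − Ia = 9.850 − 0.178 = 369273/38180 ≈ 9.672 in (> 0, runoff occurs)
Runoff Q = (P−Ia)²/(P−Ia+S) = (9.672)²/(9.672+0.891) = 136362548529/15396963140 ≈ 8.856 in

Q = 136362548529/15396963140 in ≈ 8.856 in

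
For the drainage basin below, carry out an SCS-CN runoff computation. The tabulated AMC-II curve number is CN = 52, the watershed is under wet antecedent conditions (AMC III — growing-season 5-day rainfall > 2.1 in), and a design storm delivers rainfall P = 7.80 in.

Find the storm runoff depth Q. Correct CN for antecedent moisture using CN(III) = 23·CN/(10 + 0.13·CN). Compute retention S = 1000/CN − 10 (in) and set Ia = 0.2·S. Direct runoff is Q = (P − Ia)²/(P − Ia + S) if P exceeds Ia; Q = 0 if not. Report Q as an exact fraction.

Adjust CN=52 to AMC III: 23·52/(10 + 0.13·52) → 1196 ÷ (419/25) = 29900/419 ≈ 71.360
Retention S: 1000/CN − 10 with CN=71.360 → S = 1200/299 ≈ 4.013 in
Ia = 0.2S: 0.2·4.013 = 0.803 in (exactly 240/299)
Excess rainfall: 7.800 − 0.803 = 6.997 in; P > Ia so Q > 0
Q = (10461/1495)²/((10461/1495) + 1200/299) = (109432521/2235025)/(16461/1495) = 12159169/2734355 in ≈ 4.447 in

Q = 12159169/2734355 in ≈ 4.447 in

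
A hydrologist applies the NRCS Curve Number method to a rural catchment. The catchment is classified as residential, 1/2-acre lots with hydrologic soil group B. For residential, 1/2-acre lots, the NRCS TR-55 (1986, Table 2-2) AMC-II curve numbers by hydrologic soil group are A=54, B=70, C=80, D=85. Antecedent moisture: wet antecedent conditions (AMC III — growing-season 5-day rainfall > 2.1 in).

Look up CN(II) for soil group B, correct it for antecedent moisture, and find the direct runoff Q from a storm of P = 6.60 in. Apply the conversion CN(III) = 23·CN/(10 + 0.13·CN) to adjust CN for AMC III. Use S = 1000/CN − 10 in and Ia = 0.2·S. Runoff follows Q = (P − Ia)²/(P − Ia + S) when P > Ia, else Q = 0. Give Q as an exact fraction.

NRCS table: residential, 1/2-acre lots, soil group B → CN(II) = 70
Adjust CN=70 to AMC III: 23·70/(10 + 0.13·70) → 1610 ÷ (191/10) = 16100/191 ≈ 84.293
S = 1000/(16100/191) − 10 = 300/161 in ≈ 1.863 in
Ia = 0.2·(300/161) = 60/161 in ≈ 0.373 in
Since P=6.600 > Ia=0.373: effective rainfall P−Ia = 5013/805 in
Q = (5013/805)²/((5013/805) + 300/161) = (25130169/648025)/(6513/805) = 8376723/1747655 in ≈ 4.793 in

Q = 8376723/1747655 in ≈ 4.793 in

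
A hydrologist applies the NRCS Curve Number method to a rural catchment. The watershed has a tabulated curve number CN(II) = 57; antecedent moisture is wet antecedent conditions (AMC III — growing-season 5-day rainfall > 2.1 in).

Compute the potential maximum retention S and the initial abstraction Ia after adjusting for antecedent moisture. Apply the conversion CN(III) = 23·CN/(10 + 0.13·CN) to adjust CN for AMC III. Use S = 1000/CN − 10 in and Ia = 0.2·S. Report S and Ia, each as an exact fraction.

Adjust CN=57 to AMC III: 23·57/(10 + 0.13·57) → 1311 ÷ (1741/100) = 131100/1741 ≈ 75.302
Retention S: 1000/CN − 10 with CN=75.302 → S = 4300/1311 ≈ 3.280 in
Ia = 0.2·(4300/1311) = 860/1311 in ≈ 0.656 in

S = 4300/1311 in ≈ 3.280 in; Ia = 860/1311 in ≈ 0.656 in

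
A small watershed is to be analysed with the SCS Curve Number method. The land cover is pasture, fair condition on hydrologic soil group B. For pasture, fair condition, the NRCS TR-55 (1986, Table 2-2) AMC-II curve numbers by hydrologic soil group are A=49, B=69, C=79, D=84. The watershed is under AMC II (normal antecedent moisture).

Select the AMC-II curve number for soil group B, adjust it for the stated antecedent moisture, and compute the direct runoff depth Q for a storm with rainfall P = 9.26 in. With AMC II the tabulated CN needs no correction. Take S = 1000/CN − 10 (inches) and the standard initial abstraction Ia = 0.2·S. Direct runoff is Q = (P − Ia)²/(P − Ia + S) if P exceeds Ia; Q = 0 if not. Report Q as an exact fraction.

NRCS table: pasture, fair condition, soil group B → CN(II) = 69
Average conditions: CN = 69 (no AMC adjustment).
Retention S: 1000/CN − 10 with CN=69.000 → S = 310/69 ≈ 4.493 in
Ia = 0.2·(310/69) = 62/69 in ≈ 0.899 in
Since P=9.260 > Ia=0.899: effective rainfall P−Ia = 28847/3450 in
Q = (28847/3450)²/((28847/3450) + 310/69) = (832149409/11902500)/(44347/3450) = 832149409/152997150 in ≈ 5.439 in

Q = 832149409/152997150 in ≈ 5.439 in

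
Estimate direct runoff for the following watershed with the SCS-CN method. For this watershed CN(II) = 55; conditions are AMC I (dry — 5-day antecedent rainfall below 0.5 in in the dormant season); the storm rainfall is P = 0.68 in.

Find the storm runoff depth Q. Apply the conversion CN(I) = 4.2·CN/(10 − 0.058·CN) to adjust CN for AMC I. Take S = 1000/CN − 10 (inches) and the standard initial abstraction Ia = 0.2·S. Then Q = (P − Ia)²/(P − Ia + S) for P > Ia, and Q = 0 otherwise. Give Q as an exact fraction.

Dry (AMC I): CN(I) = 4.2·55/(10 − 0.058·55) = 231/(681/100) = 7700/227 ≈ 33.921
Retention S: 1000/CN − 10 with CN=33.921 → S = 1500/77 ≈ 19.481 in
Initial abstraction Ia = S/5 = (1500/77)/5 = 300/77 ≈ 3.896 in
P = 0.680 ≤ Ia = 3.896 in: entire storm abstracted, Q = 0.

Q = 0 in ≈ 0.000 in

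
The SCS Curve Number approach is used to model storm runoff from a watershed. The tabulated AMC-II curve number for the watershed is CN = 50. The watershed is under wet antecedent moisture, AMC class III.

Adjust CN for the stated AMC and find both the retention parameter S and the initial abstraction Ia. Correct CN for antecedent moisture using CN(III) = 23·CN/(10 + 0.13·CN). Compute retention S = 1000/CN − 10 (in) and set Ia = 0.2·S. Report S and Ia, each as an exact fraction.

Wet (AMC III): CN(III) = 23·50/(10 + 0.13·50) = 1150/(33/2) = 2300/33 ≈ 69.697
S = 1000/(2300/33) − 10 = 100/23 in ≈ 4.348 in
Initial abstraction Ia = S/5 = (100/23)/5 = 20/23 ≈ 0.870 in

S = 100/23 in ≈ 4.348 in; Ia = 20/23 in ≈ 0.870 in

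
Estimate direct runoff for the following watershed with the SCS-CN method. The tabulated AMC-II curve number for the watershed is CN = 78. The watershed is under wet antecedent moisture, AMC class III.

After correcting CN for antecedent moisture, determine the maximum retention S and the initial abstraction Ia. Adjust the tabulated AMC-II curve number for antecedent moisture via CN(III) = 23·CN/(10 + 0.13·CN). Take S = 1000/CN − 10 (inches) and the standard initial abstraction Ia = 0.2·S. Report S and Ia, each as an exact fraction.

CN(III) from CN(II)=78: (23·78)/(10 + 0.13·78) = 89700/1007 ≈ 89.076
Max retention: S = 1000/(89700/1007) − 10 = 1100/897 in (≈ 1.226 in)
Ia = 0.2·(1100/897) = 220/897 in ≈ 0.245 in

S = 1100/897 in ≈ 1.226 in; Ia = 220/897 in ≈ 0.245 in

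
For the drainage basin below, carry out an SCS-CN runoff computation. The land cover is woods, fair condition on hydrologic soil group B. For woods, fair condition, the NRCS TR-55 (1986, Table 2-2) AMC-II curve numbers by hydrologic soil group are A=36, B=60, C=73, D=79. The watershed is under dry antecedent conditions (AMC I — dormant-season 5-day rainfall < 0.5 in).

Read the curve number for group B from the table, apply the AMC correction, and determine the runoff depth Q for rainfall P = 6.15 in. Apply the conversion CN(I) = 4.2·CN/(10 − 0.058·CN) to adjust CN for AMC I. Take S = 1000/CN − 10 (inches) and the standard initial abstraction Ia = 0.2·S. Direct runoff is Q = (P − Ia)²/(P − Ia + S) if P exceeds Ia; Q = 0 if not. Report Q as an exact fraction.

NRCS table: woods, fair condition, soil group B → CN(II) = 60
Adjust CN=60 to AMC I: 4.2·60/(10 − 0.058·60) → 252 ÷ (163/25) = 6300/163 ≈ 38.650
Max retention: S = 1000/(6300/163) − 10 = 1000/63 in (≈ 15.873 in)
Ia = 0.2·(1000/63) = 200/63 in ≈ 3.175 in
Since P=6.150 > Ia=3.175: effective rainfall P−Ia = 3749/1260 in
Q: (3749/1260)² ÷ (23749/1260) = 14055001/29923740 in (≈ 0.470 in)

Q = 14055001/29923740 in ≈ 0.470 in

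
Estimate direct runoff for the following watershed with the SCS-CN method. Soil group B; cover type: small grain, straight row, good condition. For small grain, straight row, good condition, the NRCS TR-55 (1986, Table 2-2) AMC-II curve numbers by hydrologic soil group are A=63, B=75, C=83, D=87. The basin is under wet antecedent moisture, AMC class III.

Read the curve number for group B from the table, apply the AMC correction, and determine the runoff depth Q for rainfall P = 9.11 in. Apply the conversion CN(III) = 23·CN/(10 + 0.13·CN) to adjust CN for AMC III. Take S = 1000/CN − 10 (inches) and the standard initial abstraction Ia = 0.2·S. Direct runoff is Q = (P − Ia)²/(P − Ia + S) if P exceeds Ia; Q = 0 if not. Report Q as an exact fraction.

Q = 3703817881/488927100 in ≈ 7.575 in

NRCS table: small grain, straight row, good condition, soil group B → CN(II) = 75
CN(III) from CN(II)=75: (23·75)/(10 + 0.13·75) = 6900/79 ≈ 87.342
S = 1000/(6900/79) − 10 = 100/69 in ≈ 1.449 in
Initial abstraction Ia = S/5 = (100/69)/5 = 20/69 ≈ 0.290 in
P − Ia = 9.110 − 0.290 = 60859/6900 ≈ 8.820 in (> 0, runoff occurs)
Q: (60859/6900)² ÷ (70859/6900) = 3703817881/488927100 in (≈ 7.575 in)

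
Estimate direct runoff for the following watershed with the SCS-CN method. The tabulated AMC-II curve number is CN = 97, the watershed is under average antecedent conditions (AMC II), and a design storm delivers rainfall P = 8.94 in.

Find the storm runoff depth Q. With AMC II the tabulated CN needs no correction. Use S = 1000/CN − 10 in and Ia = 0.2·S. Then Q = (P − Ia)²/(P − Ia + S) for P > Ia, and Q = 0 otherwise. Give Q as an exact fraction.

CN(II) = 97; AMC II needs no correction.
S = 1000/97 − 10 = 30/97 in ≈ 0.309 in
Initial abstraction Ia = S/5 = (30/97)/5 = 6/97 ≈ 0.062 in
Excess rainfall: 8.940 − 0.062 = 8.878 in; P > Ia so Q > 0
Runoff Q = (P−Ia)²/(P−Ia+S) = (8.878)²/(8.878+0.309) = 206008609/24012350 ≈ 8.579 in

Q = 206008609/24012350 in ≈ 8.579 in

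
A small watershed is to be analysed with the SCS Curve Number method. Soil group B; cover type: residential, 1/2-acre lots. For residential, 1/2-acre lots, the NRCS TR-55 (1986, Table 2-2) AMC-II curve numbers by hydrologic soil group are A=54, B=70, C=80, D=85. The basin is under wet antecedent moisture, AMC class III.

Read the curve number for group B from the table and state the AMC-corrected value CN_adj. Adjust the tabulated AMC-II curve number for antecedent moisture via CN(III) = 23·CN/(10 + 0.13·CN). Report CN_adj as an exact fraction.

CN_adj = 16100/191 ≈ 84.293

NRCS table: residential, 1/2-acre lots, soil group B → CN(II) = 70
Wet (AMC III): CN(III) = 23·70/(10 + 0.13·70) = 1610/(191/10) = 16100/191 ≈ 84.293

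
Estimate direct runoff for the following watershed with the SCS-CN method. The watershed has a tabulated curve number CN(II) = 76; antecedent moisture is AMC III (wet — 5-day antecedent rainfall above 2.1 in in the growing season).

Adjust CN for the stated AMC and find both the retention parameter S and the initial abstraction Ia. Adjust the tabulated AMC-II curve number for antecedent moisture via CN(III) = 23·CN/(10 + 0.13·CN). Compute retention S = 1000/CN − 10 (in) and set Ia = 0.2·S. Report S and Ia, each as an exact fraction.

Wet (AMC III): CN(III) = 23·76/(10 + 0.13·76) = 1748/(497/25) = 43700/497 ≈ 87.928
S = 1000/(43700/497) − 10 = 600/437 in ≈ 1.373 in
Initial abstraction Ia = S/5 = (600/437)/5 = 120/437 ≈ 0.275 in

S = 600/437 in ≈ 1.373 in; Ia = 120/437 in ≈ 0.275 in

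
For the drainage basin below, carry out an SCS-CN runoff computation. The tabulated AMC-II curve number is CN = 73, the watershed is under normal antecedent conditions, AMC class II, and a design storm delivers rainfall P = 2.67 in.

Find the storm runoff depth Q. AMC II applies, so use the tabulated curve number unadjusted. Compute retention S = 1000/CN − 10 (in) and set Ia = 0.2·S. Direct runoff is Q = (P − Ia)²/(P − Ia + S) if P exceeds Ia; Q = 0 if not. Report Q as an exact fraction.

CN(II) = 73; AMC II needs no correction.
Max retention: S = 1000/73 − 10 = 270/73 in (≈ 3.699 in)
Ia = 0.2·(270/73) = 54/73 in ≈ 0.740 in
Excess rainfall: 2.670 − 0.740 = 1.930 in; P > Ia so Q > 0
Runoff Q = (P−Ia)²/(P−Ia+S) = (1.930)²/(1.930+3.699) = 66185427/99988100 ≈ 0.662 in

Q = 66185427/99988100 in ≈ 0.662 in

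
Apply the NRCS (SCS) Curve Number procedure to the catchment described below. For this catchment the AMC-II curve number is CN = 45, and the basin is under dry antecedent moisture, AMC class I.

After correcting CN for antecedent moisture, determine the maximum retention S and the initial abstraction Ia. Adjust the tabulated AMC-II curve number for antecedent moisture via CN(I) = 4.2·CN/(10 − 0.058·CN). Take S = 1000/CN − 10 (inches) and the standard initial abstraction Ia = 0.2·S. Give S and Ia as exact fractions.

Dry (AMC I): CN(I) = 4.2·45/(10 − 0.058·45) = 189/(739/100) = 18900/739 ≈ 25.575
Max retention: S = 1000/(18900/739) − 10 = 5500/189 in (≈ 29.101 in)
Ia = 0.2S: 0.2·29.101 = 5.820 in (exactly 1100/189)

S = 5500/189 in ≈ 29.101 in; Ia = 1100/189 in ≈ 5.820 in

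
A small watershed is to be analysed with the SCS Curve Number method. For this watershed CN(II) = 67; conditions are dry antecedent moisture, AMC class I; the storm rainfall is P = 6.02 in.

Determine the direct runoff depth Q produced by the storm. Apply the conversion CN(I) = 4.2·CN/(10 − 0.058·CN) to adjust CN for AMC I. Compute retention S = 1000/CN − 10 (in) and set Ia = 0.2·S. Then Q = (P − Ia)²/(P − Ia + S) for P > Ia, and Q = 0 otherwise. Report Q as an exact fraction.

CN(I) from CN(II)=67: (4.2·67)/(10 − 0.058·67) = 46900/1019 ≈ 46.026
Retention S: 1000/CN − 10 with CN=46.026 → S = 5500/469 ≈ 11.727 in
Ia = 0.2·(5500/469) = 1100/469 in ≈ 2.345 in
P − Ia = 6.020 − 2.345 = 86169/23450 ≈ 3.675 in (> 0, runoff occurs)
Q: (86169/23450)² ÷ (361169/23450) = 7425096561/8469413050 in (≈ 0.877 in)

Q = 7425096561/8469413050 in ≈ 0.877 in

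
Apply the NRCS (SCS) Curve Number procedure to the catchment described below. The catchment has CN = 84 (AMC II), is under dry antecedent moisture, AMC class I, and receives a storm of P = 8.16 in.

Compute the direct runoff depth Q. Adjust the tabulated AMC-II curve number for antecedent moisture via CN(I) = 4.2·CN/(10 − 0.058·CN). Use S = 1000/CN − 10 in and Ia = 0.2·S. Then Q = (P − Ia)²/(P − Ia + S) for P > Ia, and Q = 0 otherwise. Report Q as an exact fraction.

Q = 1598560324/358213275 in ≈ 4.463 in

Dry (AMC I): CN(I) = 4.2·84/(10 − 0.058·84) = (1764/5)/(641/125) = 44100/641 ≈ 68.799
S = 1000/(44100/641) − 10 = 2000/441 in ≈ 4.535 in
Initial abstraction Ia = S/5 = (2000/441)/5 = 400/441 ≈ 0.907 in
Excess rainfall: 8.160 − 0.907 = 7.253 in; P > Ia so Q > 0
Q: (79964/11025)² ÷ (129964/11025) = 1598560324/358213275 in (≈ 4.463 in)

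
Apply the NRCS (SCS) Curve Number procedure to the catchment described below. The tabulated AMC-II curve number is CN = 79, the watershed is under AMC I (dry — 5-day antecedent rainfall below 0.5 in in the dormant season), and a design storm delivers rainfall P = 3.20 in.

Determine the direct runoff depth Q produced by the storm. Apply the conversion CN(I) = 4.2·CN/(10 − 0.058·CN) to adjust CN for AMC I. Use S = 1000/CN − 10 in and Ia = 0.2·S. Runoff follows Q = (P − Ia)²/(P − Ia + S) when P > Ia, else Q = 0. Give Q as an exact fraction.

Q = 36481/80580 in ≈ 0.453 in

Adjust CN=79 to AMC I: 4.2·79/(10 − 0.058·79) → (1659/5) ÷ (2709/500) = 7900/129 ≈ 61.240
Retention S: 1000/CN − 10 with CN=61.240 → S = 500/79 ≈ 6.329 in
Ia = 0.2·(500/79) = 100/79 in ≈ 1.266 in
Since P=3.200 > Ia=1.266: effective rainfall P−Ia = 764/395 in
Q: (764/395)² ÷ (3264/395) = 36481/80580 in (≈ 0.453 in)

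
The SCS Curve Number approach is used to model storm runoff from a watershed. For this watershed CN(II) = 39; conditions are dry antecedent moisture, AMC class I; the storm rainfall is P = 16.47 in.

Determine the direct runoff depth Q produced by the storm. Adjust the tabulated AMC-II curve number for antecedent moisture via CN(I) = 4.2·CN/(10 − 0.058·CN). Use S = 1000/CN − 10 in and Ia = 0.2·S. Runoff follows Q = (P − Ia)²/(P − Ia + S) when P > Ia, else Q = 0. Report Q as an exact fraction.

Dry (AMC I): CN(I) = 4.2·39/(10 − 0.058·39) = (819/5)/(3869/500) = 81900/3869 ≈ 21.168
Max retention: S = 1000/(81900/3869) − 10 = 30500/819 in (≈ 37.241 in)
Ia = 0.2·(30500/819) = 6100/819 in ≈ 7.448 in
P − Ia = 16.470 − 7.448 = 738893/81900 ≈ 9.022 in (> 0, runoff occurs)
Q: (738893/81900)² ÷ (3788893/81900) = 8950210909/5087054700 in (≈ 1.759 in)

Q = 8950210909/5087054700 in ≈ 1.759 in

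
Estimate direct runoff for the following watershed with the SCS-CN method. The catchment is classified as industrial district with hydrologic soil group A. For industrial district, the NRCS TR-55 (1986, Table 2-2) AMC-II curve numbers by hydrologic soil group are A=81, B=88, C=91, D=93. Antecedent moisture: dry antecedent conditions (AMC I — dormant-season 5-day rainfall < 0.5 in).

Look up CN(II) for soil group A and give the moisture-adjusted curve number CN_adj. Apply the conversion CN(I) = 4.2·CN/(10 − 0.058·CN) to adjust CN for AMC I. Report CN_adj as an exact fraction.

NRCS table: industrial district, soil group A → CN(II) = 81
Adjust CN=81 to AMC I: 4.2·81/(10 − 0.058·81) → (1701/5) ÷ (2651/500) = 170100/2651 ≈ 64.164

CN_adj = 170100/2651 ≈ 64.164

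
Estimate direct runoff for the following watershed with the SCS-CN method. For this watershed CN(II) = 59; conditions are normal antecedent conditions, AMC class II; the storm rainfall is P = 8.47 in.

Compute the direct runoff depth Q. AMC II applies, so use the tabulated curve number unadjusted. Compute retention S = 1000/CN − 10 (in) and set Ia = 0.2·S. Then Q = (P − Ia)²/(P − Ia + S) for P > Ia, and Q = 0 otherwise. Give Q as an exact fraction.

AMC II — tabulated CN = 59 applies directly.
Max retention: S = 1000/59 − 10 = 410/59 in (≈ 6.949 in)
Initial abstraction Ia = S/5 = (410/59)/5 = 82/59 ≈ 1.390 in
P − Ia = 8.470 − 1.390 = 41773/5900 ≈ 7.080 in (> 0, runoff occurs)
Q: (41773/5900)² ÷ (82773/5900) = 1744983529/488360700 in (≈ 3.573 in)

Q = 1744983529/488360700 in ≈ 3.573 in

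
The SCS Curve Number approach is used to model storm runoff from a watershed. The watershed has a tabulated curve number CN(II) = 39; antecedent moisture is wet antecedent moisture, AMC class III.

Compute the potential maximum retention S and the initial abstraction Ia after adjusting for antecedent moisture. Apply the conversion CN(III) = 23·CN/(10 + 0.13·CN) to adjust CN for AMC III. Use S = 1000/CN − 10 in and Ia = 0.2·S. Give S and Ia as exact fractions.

S = 6100/897 in ≈ 6.800 in; Ia = 1220/897 in ≈ 1.360 in

Wet (AMC III): CN(III) = 23·39/(10 + 0.13·39) = 897/(1507/100) = 89700/1507 ≈ 59.522
S = 1000/(89700/1507) − 10 = 6100/897 in ≈ 6.800 in
Initial abstraction Ia = S/5 = (6100/897)/5 = 1220/897 ≈ 1.360 in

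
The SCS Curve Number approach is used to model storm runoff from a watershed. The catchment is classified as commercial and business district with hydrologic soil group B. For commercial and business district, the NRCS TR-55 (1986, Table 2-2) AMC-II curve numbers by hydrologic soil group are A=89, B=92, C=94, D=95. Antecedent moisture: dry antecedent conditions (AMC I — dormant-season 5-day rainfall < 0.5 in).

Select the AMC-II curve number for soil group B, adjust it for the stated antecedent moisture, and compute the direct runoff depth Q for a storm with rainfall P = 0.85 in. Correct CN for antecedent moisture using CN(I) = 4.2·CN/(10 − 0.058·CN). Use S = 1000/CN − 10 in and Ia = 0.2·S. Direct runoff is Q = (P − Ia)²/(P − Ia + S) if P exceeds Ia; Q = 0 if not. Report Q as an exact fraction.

Q = 17732521/233878260 in ≈ 0.076 in

NRCS table: commercial and business district, soil group B → CN(II) = 92
CN(I) from CN(II)=92: (4.2·92)/(10 − 0.058·92) = 48300/583 ≈ 82.847
Max retention: S = 1000/(48300/583) − 10 = 1000/483 in (≈ 2.070 in)
Initial abstraction Ia = S/5 = (1000/483)/5 = 200/483 ≈ 0.414 in
Excess rainfall: 0.850 − 0.414 = 0.436 in; P > Ia so Q > 0
Q = (4211/9660)²/((4211/9660) + 1000/483) = (17732521/93315600)/(24211/9660) = 17732521/233878260 in ≈ 0.076 in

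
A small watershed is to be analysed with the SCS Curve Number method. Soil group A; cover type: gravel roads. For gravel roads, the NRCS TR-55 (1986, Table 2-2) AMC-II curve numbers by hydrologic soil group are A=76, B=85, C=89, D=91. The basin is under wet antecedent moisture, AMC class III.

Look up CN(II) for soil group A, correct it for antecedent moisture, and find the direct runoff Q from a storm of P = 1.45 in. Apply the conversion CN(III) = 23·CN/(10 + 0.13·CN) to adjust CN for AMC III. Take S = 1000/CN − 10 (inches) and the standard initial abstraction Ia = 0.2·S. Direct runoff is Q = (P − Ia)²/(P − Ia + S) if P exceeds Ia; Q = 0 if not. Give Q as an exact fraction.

NRCS table: gravel roads, soil group A → CN(II) = 76
Wet (AMC III): CN(III) = 23·76/(10 + 0.13·76) = 1748/(497/25) = 43700/497 ≈ 87.928
Max retention: S = 1000/(43700/497) − 10 = 600/437 in (≈ 1.373 in)
Ia = 0.2S: 0.2·1.373 = 0.275 in (exactly 120/437)
Since P=1.450 > Ia=0.275: effective rainfall P−Ia = 10273/8740 in
Q: (10273/8740)² ÷ (22273/8740) = 105534529/194666020 in (≈ 0.542 in)

Q = 105534529/194666020 in ≈ 0.542 in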